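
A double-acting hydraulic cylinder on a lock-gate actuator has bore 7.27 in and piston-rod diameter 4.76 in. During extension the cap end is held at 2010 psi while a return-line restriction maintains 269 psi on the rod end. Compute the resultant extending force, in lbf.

F ≈ 77100 lbf

Cap-side area A_cap = π/4 × (7.27 in)² = 41.51 in^2
Rod-side annular area A_ann = π/4 × (7.27² − 4.76²) = 23.72 in^2
Net thrust = P_cap·A_cap − P_rod·A_ann = 83440 lbf − 6379 lbf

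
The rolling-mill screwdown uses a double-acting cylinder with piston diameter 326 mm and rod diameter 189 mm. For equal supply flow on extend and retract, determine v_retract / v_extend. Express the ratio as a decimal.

Cap-side area A_cap = π/4 × (326 mm)² = 83470 mm^2
Rod-side annular area A_ann = π/4 × (326² − 189²) = 55410 mm^2
For equal Q, v ∝ 1/A, so v_ret/v_ext = A_cap/A_ann.

v_ret/v_ext ≈ 1.51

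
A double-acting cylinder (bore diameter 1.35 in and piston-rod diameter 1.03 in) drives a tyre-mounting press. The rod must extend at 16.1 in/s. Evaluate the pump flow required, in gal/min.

Cap-side area A_cap = π/4 × (1.35 in)² = 1.431 in^2
Q = A × v

Q ≈ 5.99 gal/min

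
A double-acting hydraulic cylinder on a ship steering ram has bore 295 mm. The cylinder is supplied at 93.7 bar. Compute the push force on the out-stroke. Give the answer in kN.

Cap-side area A_cap = π/4 × (295 mm)² = 68350 mm^2
F = P × A_cap = 93.7 bar × A_cap

F ≈ 640 kN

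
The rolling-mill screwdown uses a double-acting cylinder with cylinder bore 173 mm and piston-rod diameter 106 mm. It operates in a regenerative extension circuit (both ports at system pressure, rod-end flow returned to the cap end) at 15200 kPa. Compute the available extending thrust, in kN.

With equal pressure on both faces, forces on the annular region cancel; the net push is pressure × rod cross-section.
Rod cross-section A_rod = π/4 × (106 mm)² = 8825 mm^2
F = P × A_rod

F ≈ 134 kN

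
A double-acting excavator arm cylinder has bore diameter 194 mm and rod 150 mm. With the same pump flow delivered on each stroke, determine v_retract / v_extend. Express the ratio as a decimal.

v_ret/v_ext ≈ 2.49

Cap-side area A_cap = π/4 × (194 mm)² = 29560 mm^2
Rod-side annular area A_ann = π/4 × (194² − 150²) = 11890 mm^2
For equal Q, v ∝ 1/A, so v_ret/v_ext = A_cap/A_ann.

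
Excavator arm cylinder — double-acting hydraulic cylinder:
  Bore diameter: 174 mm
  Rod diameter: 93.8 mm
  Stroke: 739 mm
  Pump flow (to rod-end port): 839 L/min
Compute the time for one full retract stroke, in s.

t ≈ 0.891 s

Rod-side annular area A_ann = π/4 × (174² − 93.8²) = 16870 mm^2
Swept volume V = A × L; t = V / Q = A·L / Q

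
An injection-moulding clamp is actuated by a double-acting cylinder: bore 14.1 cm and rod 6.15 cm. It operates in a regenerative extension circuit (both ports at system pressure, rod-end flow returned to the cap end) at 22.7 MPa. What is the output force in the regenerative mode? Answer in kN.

F ≈ 67.4 kN

With equal pressure on both faces, forces on the annular region cancel; the net push is pressure × rod cross-section.
Rod cross-section A_rod = π/4 × (6.15 cm)² = 29.71 cm^2
F = P × A_rod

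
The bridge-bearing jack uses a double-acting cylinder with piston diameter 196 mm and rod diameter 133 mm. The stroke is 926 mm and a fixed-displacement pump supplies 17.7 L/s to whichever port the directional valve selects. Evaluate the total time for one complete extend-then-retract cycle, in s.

Cap-side area A_cap = π/4 × (196 mm)² = 30170 mm^2
Rod-side annular area A_ann = π/4 × (196² − 133²) = 16280 mm^2
t_ext = A_cap·L/Q = 1.578 s
t_ret = A_ann·L/Q = 0.8517 s
t_cycle = t_ext + t_ret

t ≈ 2.43 s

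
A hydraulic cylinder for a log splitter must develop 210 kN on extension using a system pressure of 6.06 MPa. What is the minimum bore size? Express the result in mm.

D ≈ 210 mm

Extension force acts on the full piston face: F = P × (π/4)D².
D = √(4F / (πP)) = √(4 × 210 kN / (π × 6.06 MPa))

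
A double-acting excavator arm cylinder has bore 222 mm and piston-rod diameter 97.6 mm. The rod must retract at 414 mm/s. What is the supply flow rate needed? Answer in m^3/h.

Q ≈ 46.5 m^3/h

Rod-side annular area A_ann = π/4 × (222² − 97.6²) = 31230 mm^2
Q = A × v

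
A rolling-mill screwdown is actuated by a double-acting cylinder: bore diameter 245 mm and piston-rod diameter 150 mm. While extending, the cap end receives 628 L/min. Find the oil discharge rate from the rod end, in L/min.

Cap-side area A_cap = π/4 × (245 mm)² = 47140 mm^2
Rod-side annular area A_ann = π/4 × (245² − 150²) = 29470 mm^2
Piston speed v = Q_in/A_cap; rod-end outflow Q_out = v × A_ann = Q_in × A_ann/A_cap.

Q_out ≈ 393 L/min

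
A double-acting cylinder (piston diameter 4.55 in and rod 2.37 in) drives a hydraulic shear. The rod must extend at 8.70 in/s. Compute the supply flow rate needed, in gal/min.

Q ≈ 36.7 gal/min

Cap-side area A_cap = π/4 × (4.55 in)² = 16.26 in^2
Q = A × v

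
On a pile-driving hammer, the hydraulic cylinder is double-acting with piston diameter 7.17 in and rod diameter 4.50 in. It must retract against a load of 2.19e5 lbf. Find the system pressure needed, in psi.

P ≈ 8950 psi

Rod-side annular area A_ann = π/4 × (7.17² − 4.50²) = 24.47 in^2
Retraction: pressure acts on the annular area.
P = F / A = 2.19e5 lbf / A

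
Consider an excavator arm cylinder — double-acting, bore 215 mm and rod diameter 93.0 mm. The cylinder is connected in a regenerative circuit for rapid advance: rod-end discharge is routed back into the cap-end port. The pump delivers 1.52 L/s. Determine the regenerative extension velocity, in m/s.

v ≈ 0.224 m/s

In regeneration the rod-end outflow joins the pump flow into the cap end, so the net volume the pump must supply per unit advance equals the rod cross-section area.
Rod cross-section A_rod = π/4 × (93.0 mm)² = 6793 mm^2
v = Q_pump / A_rod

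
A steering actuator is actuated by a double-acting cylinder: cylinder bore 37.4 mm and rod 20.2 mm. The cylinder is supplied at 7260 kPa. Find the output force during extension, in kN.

F ≈ 7.98 kN

Cap-side area A_cap = π/4 × (37.4 mm)² = 1099 mm^2
F = P × A_cap = 7260 kPa × A_cap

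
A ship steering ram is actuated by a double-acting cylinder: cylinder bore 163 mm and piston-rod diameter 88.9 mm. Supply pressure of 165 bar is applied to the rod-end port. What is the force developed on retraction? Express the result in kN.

F ≈ 242 kN

Rod-side annular area A_ann = π/4 × (163² − 88.9²) = 14660 mm^2
On retraction the pressure acts on the annular area (bore minus rod).
F = P × A_ann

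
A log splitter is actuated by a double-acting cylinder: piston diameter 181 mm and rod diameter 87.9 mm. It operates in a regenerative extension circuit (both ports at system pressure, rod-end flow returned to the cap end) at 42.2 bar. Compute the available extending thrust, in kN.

With equal pressure on both faces, forces on the annular region cancel; the net push is pressure × rod cross-section.
Rod cross-section A_rod = π/4 × (87.9 mm)² = 6068 mm^2
F = P × A_rod

F ≈ 25.6 kN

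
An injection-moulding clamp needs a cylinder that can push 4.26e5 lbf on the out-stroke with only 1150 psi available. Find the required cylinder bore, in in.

D ≈ 21.7 in

Extension force acts on the full piston face: F = P × (π/4)D².
D = √(4F / (πP)) = √(4 × 4.26e5 lbf / (π × 1150 psi))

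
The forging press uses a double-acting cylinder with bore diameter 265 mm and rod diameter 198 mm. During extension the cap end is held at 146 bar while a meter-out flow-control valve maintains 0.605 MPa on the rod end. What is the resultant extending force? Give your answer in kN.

Cap-side area A_cap = π/4 × (265 mm)² = 55150 mm^2
Rod-side annular area A_ann = π/4 × (265² − 198²) = 24360 mm^2
Net thrust = P_cap·A_cap − P_rod·A_ann = 805.3 kN − 14.74 kN

F ≈ 791 kN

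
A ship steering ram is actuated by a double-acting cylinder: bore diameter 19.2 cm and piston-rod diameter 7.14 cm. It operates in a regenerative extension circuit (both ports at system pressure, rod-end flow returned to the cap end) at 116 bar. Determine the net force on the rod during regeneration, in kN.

With equal pressure on both faces, forces on the annular region cancel; the net push is pressure × rod cross-section.
Rod cross-section A_rod = π/4 × (7.14 cm)² = 40.04 cm^2
F = P × A_rod

F ≈ 46.4 kN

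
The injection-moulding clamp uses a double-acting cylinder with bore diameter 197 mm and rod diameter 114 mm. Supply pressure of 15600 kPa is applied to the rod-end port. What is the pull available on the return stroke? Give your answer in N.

Rod-side annular area A_ann = π/4 × (197² − 114²) = 20270 mm^2
On retraction the pressure acts on the annular area (bore minus rod).
F = P × A_ann

F ≈ 3.16e5 N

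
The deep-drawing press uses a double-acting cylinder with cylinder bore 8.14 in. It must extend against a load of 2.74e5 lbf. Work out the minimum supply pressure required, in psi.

Cap-side area A_cap = π/4 × (8.14 in)² = 52.04 in^2
P = F / A = 2.74e5 lbf / A

P ≈ 5270 psi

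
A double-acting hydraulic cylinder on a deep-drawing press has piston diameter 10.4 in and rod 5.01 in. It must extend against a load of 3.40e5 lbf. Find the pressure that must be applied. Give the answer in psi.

Cap-side area A_cap = π/4 × (10.4 in)² = 84.95 in^2
P = F / A = 3.40e5 lbf / A

P ≈ 4000 psi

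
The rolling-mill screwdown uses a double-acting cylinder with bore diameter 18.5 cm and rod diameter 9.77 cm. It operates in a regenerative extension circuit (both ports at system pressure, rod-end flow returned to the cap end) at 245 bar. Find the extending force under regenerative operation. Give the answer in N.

With equal pressure on both faces, forces on the annular region cancel; the net push is pressure × rod cross-section.
Rod cross-section A_rod = π/4 × (9.77 cm)² = 74.97 cm^2
F = P × A_rod

F ≈ 1.84e5 N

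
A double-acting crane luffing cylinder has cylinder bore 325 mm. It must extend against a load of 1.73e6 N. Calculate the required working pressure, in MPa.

P ≈ 20.9 MPa

Cap-side area A_cap = π/4 × (325 mm)² = 82960 mm^2
P = F / A = 1.73e6 N / A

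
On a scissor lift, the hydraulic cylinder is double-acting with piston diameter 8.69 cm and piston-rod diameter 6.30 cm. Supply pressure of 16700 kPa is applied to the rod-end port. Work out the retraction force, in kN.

Rod-side annular area A_ann = π/4 × (8.69² − 6.30²) = 28.14 cm^2
On retraction the pressure acts on the annular area (bore minus rod).
F = P × A_ann

F ≈ 47.0 kN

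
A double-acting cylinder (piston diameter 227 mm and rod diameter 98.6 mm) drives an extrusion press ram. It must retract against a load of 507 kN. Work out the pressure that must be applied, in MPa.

Rod-side annular area A_ann = π/4 × (227² − 98.6²) = 32840 mm^2
Retraction: pressure acts on the annular area.
P = F / A = 507 kN / A

P ≈ 15.4 MPa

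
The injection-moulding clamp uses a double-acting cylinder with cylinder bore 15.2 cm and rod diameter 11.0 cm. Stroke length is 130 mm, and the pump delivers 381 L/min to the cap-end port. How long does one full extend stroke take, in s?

Cap-side area A_cap = π/4 × (15.2 cm)² = 181.5 cm^2
Swept volume V = A × L; t = V / Q = A·L / Q

t ≈ 0.371 s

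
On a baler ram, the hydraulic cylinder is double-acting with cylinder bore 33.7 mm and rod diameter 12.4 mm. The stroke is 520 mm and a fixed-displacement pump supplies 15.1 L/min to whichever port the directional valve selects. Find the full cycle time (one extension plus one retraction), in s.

t ≈ 3.44 s

Cap-side area A_cap = π/4 × (33.7 mm)² = 892.0 mm^2
Rod-side annular area A_ann = π/4 × (33.7² − 12.4²) = 771.2 mm^2
t_ext = A_cap·L/Q = 1.843 s
t_ret = A_ann·L/Q = 1.593 s
t_cycle = t_ext + t_ret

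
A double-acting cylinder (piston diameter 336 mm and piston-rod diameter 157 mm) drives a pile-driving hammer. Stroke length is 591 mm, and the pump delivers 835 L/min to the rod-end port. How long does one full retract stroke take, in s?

Rod-side annular area A_ann = π/4 × (336² − 157²) = 69310 mm^2
Swept volume V = A × L; t = V / Q = A·L / Q

t ≈ 2.94 s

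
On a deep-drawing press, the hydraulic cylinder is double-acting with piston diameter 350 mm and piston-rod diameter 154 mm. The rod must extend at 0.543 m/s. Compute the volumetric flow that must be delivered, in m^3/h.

Q ≈ 188 m^3/h

Cap-side area A_cap = π/4 × (350 mm)² = 96210 mm^2
Q = A × v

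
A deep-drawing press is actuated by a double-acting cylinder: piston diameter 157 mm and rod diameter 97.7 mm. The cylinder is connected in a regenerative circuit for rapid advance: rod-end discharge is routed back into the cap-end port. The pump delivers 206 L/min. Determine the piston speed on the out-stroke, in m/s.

v ≈ 0.458 m/s

In regeneration the rod-end outflow joins the pump flow into the cap end, so the net volume the pump must supply per unit advance equals the rod cross-section area.
Rod cross-section A_rod = π/4 × (97.7 mm)² = 7497 mm^2
v = Q_pump / A_rod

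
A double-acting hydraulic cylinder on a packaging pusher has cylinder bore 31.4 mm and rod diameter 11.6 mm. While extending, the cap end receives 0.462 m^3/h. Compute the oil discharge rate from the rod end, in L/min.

Q_out ≈ 6.65 L/min

Cap-side area A_cap = π/4 × (31.4 mm)² = 774.4 mm^2
Rod-side annular area A_ann = π/4 × (31.4² − 11.6²) = 668.7 mm^2
Piston speed v = Q_in/A_cap; rod-end outflow Q_out = v × A_ann = Q_in × A_ann/A_cap.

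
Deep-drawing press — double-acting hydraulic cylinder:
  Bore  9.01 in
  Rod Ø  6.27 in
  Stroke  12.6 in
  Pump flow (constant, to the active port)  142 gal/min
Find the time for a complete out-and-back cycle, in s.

t ≈ 2.23 s

Cap-side area A_cap = π/4 × (9.01 in)² = 63.76 in^2
Rod-side annular area A_ann = π/4 × (9.01² − 6.27²) = 32.88 in^2
t_ext = A_cap·L/Q = 1.469 s
t_ret = A_ann·L/Q = 0.7579 s
t_cycle = t_ext + t_ret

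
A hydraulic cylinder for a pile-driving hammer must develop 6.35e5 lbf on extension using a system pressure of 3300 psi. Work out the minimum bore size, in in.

D ≈ 15.7 in

Extension force acts on the full piston face: F = P × (π/4)D².
D = √(4F / (πP)) = √(4 × 6.35e5 lbf / (π × 3300 psi))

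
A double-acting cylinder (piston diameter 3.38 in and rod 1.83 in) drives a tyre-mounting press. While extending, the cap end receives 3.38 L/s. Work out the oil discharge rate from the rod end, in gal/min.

Q_out ≈ 37.9 gal/min

Cap-side area A_cap = π/4 × (3.38 in)² = 8.973 in^2
Rod-side annular area A_ann = π/4 × (3.38² − 1.83²) = 6.342 in^2
Piston speed v = Q_in/A_cap; rod-end outflow Q_out = v × A_ann = Q_in × A_ann/A_cap.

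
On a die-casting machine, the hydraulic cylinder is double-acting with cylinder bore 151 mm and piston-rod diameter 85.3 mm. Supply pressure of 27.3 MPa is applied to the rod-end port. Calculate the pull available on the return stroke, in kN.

Rod-side annular area A_ann = π/4 × (151² − 85.3²) = 12190 mm^2
On retraction the pressure acts on the annular area (bore minus rod).
F = P × A_ann

F ≈ 333 kN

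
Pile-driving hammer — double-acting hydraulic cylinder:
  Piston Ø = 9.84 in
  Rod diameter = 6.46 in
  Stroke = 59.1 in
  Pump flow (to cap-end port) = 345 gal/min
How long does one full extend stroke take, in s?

Cap-side area A_cap = π/4 × (9.84 in)² = 76.05 in^2
Swept volume V = A × L; t = V / Q = A·L / Q

t ≈ 3.38 s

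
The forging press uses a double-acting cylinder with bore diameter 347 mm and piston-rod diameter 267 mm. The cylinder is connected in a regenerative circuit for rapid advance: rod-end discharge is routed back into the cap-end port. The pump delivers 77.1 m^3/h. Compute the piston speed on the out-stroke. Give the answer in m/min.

In regeneration the rod-end outflow joins the pump flow into the cap end, so the net volume the pump must supply per unit advance equals the rod cross-section area.
Rod cross-section A_rod = π/4 × (267 mm)² = 55990 mm^2
v = Q_pump / A_rod

v ≈ 23.0 m/min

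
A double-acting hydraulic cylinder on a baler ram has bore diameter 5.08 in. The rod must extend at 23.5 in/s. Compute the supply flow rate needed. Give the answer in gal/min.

Q ≈ 124 gal/min

Cap-side area A_cap = π/4 × (5.08 in)² = 20.27 in^2
Q = A × v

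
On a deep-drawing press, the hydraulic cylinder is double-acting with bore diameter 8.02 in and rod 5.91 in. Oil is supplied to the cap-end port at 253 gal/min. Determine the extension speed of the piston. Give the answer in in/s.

v ≈ 19.3 in/s

Cap-side area A_cap = π/4 × (8.02 in)² = 50.52 in^2
v = Q / A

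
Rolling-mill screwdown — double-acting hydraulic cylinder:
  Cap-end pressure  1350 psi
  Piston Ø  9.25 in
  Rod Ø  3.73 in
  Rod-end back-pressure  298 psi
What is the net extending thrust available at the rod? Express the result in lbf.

F ≈ 74000 lbf

Cap-side area A_cap = π/4 × (9.25 in)² = 67.20 in^2
Rod-side annular area A_ann = π/4 × (9.25² − 3.73²) = 56.27 in^2
Net thrust = P_cap·A_cap − P_rod·A_ann = 90720 lbf − 16770 lbf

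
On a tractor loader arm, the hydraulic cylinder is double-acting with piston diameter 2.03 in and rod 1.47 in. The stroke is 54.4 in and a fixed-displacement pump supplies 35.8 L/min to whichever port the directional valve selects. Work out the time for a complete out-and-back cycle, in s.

Cap-side area A_cap = π/4 × (2.03 in)² = 3.237 in^2
Rod-side annular area A_ann = π/4 × (2.03² − 1.47²) = 1.539 in^2
t_ext = A_cap·L/Q = 4.836 s
t_ret = A_ann·L/Q = 2.300 s
t_cycle = t_ext + t_ret

t ≈ 7.14 s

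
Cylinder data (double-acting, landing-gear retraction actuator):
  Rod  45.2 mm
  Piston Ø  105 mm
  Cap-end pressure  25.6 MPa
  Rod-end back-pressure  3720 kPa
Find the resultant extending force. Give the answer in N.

F ≈ 1.95e5 N

Cap-side area A_cap = π/4 × (105 mm)² = 8659 mm^2
Rod-side annular area A_ann = π/4 × (105² − 45.2²) = 7054 mm^2
Net thrust = P_cap·A_cap − P_rod·A_ann = 2.217e5 N − 26240 N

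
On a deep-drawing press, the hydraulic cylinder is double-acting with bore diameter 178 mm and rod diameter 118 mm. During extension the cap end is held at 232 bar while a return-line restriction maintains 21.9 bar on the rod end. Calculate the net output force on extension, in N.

F ≈ 5.47e5 N

Cap-side area A_cap = π/4 × (178 mm)² = 24880 mm^2
Rod-side annular area A_ann = π/4 × (178² − 118²) = 13950 mm^2
Net thrust = P_cap·A_cap − P_rod·A_ann = 5.773e5 N − 30550 N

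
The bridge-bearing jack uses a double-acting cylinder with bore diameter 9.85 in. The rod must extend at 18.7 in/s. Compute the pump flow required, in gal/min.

Cap-side area A_cap = π/4 × (9.85 in)² = 76.20 in^2
Q = A × v

Q ≈ 370 gal/min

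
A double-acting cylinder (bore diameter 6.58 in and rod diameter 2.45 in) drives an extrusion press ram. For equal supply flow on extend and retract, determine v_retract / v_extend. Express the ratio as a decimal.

v_ret/v_ext ≈ 1.16

Cap-side area A_cap = π/4 × (6.58 in)² = 34.00 in^2
Rod-side annular area A_ann = π/4 × (6.58² − 2.45²) = 29.29 in^2
For equal Q, v ∝ 1/A, so v_ret/v_ext = A_cap/A_ann.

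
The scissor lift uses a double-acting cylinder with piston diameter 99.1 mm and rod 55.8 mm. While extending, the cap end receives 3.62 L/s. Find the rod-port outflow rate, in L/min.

Cap-side area A_cap = π/4 × (99.1 mm)² = 7713 mm^2
Rod-side annular area A_ann = π/4 × (99.1² − 55.8²) = 5268 mm^2
Piston speed v = Q_in/A_cap; rod-end outflow Q_out = v × A_ann = Q_in × A_ann/A_cap.

Q_out ≈ 148 L/min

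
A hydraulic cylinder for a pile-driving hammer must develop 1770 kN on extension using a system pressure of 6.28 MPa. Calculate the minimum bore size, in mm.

D ≈ 599 mm

Extension force acts on the full piston face: F = P × (π/4)D².
D = √(4F / (πP)) = √(4 × 1770 kN / (π × 6.28 MPa))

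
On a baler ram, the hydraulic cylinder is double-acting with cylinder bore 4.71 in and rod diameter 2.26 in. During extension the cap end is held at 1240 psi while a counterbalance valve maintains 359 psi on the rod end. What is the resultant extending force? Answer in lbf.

Cap-side area A_cap = π/4 × (4.71 in)² = 17.42 in^2
Rod-side annular area A_ann = π/4 × (4.71² − 2.26²) = 13.41 in^2
Net thrust = P_cap·A_cap − P_rod·A_ann = 21600 lbf − 4815 lbf

F ≈ 16800 lbf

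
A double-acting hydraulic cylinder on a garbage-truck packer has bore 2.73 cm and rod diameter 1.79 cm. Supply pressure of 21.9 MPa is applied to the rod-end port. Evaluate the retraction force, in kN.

F ≈ 7.31 kN

Rod-side annular area A_ann = π/4 × (2.73² − 1.79²) = 3.337 cm^2
On retraction the pressure acts on the annular area (bore minus rod).
F = P × A_ann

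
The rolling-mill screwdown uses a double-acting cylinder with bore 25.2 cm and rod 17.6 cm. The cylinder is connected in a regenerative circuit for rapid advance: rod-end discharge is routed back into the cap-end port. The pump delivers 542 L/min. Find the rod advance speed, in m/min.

v ≈ 22.3 m/min

In regeneration the rod-end outflow joins the pump flow into the cap end, so the net volume the pump must supply per unit advance equals the rod cross-section area.
Rod cross-section A_rod = π/4 × (17.6 cm)² = 243.3 cm^2
v = Q_pump / A_rod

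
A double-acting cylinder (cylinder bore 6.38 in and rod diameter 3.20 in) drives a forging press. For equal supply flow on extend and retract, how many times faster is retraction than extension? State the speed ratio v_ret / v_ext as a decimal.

Cap-side area A_cap = π/4 × (6.38 in)² = 31.97 in^2
Rod-side annular area A_ann = π/4 × (6.38² − 3.20²) = 23.93 in^2
For equal Q, v ∝ 1/A, so v_ret/v_ext = A_cap/A_ann.

v_ret/v_ext ≈ 1.34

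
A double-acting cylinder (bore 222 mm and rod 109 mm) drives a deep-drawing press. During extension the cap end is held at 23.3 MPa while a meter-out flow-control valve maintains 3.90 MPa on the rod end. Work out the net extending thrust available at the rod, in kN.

Cap-side area A_cap = π/4 × (222 mm)² = 38710 mm^2
Rod-side annular area A_ann = π/4 × (222² − 109²) = 29380 mm^2
Net thrust = P_cap·A_cap − P_rod·A_ann = 901.9 kN − 114.6 kN

F ≈ 787 kN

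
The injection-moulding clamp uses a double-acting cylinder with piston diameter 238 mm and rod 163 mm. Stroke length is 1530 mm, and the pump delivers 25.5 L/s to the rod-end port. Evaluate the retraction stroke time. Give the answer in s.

Rod-side annular area A_ann = π/4 × (238² − 163²) = 23620 mm^2
Swept volume V = A × L; t = V / Q = A·L / Q

t ≈ 1.42 s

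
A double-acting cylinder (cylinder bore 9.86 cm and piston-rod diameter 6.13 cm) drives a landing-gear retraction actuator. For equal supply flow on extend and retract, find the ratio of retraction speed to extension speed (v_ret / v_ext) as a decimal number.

v_ret/v_ext ≈ 1.63

Cap-side area A_cap = π/4 × (9.86 cm)² = 76.36 cm^2
Rod-side annular area A_ann = π/4 × (9.86² − 6.13²) = 46.84 cm^2
For equal Q, v ∝ 1/A, so v_ret/v_ext = A_cap/A_ann.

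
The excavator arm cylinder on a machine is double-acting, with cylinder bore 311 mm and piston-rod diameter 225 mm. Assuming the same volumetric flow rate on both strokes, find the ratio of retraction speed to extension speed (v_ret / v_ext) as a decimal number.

v_ret/v_ext ≈ 2.10

Cap-side area A_cap = π/4 × (311 mm)² = 75960 mm^2
Rod-side annular area A_ann = π/4 × (311² − 225²) = 36200 mm^2
For equal Q, v ∝ 1/A, so v_ret/v_ext = A_cap/A_ann.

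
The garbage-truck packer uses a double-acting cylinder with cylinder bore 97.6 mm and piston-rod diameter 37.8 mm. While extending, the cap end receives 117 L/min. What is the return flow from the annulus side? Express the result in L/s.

Cap-side area A_cap = π/4 × (97.6 mm)² = 7482 mm^2
Rod-side annular area A_ann = π/4 × (97.6² − 37.8²) = 6359 mm^2
Piston speed v = Q_in/A_cap; rod-end outflow Q_out = v × A_ann = Q_in × A_ann/A_cap.

Q_out ≈ 1.66 L/s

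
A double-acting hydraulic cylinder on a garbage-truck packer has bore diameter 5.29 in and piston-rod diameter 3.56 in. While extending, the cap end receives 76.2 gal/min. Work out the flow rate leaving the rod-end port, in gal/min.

Cap-side area A_cap = π/4 × (5.29 in)² = 21.98 in^2
Rod-side annular area A_ann = π/4 × (5.29² − 3.56²) = 12.02 in^2
Piston speed v = Q_in/A_cap; rod-end outflow Q_out = v × A_ann = Q_in × A_ann/A_cap.

Q_out ≈ 41.7 gal/min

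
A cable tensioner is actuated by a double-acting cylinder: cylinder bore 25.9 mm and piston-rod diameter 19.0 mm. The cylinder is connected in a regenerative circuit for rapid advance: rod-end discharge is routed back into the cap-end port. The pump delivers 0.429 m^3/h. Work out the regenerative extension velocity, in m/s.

v ≈ 0.420 m/s

In regeneration the rod-end outflow joins the pump flow into the cap end, so the net volume the pump must supply per unit advance equals the rod cross-section area.
Rod cross-section A_rod = π/4 × (19.0 mm)² = 283.5 mm^2
v = Q_pump / A_rod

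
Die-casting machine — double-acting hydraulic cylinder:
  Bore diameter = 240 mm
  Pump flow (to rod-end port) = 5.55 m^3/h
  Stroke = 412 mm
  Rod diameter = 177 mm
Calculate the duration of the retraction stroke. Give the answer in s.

Rod-side annular area A_ann = π/4 × (240² − 177²) = 20630 mm^2
Swept volume V = A × L; t = V / Q = A·L / Q

t ≈ 5.51 s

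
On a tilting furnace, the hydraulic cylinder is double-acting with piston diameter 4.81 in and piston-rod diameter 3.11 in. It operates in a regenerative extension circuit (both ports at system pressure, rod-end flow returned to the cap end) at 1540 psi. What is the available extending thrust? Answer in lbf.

With equal pressure on both faces, forces on the annular region cancel; the net push is pressure × rod cross-section.
Rod cross-section A_rod = π/4 × (3.11 in)² = 7.596 in^2
F = P × A_rod

F ≈ 11700 lbf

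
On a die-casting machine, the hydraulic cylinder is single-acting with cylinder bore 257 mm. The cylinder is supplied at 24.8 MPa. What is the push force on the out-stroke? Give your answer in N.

Cap-side area A_cap = π/4 × (257 mm)² = 51870 mm^2
F = P × A_cap = 24.8 MPa × A_cap

F ≈ 1.29e6 N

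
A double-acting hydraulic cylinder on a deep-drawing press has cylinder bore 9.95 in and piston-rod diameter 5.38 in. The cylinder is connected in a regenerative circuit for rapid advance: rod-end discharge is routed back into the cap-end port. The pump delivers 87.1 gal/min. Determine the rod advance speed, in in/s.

v ≈ 14.8 in/s

In regeneration the rod-end outflow joins the pump flow into the cap end, so the net volume the pump must supply per unit advance equals the rod cross-section area.
Rod cross-section A_rod = π/4 × (5.38 in)² = 22.73 in^2
v = Q_pump / A_rod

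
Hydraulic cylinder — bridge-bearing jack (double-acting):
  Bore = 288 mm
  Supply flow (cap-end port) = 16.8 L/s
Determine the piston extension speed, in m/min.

Cap-side area A_cap = π/4 × (288 mm)² = 65140 mm^2
v = Q / A

v ≈ 15.5 m/min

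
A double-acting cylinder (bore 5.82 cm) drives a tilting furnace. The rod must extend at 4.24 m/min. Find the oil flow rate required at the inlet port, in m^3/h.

Cap-side area A_cap = π/4 × (5.82 cm)² = 26.60 cm^2
Q = A × v

Q ≈ 0.677 m^3/h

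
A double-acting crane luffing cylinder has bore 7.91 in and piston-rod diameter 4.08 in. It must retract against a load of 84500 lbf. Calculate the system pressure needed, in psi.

P ≈ 2340 psi

Rod-side annular area A_ann = π/4 × (7.91² − 4.08²) = 36.07 in^2
Retraction: pressure acts on the annular area.
P = F / A = 84500 lbf / A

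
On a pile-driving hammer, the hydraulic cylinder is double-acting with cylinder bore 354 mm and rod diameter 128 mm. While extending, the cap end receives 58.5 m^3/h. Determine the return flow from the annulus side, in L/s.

Q_out ≈ 14.1 L/s

Cap-side area A_cap = π/4 × (354 mm)² = 98420 mm^2
Rod-side annular area A_ann = π/4 × (354² − 128²) = 85550 mm^2
Piston speed v = Q_in/A_cap; rod-end outflow Q_out = v × A_ann = Q_in × A_ann/A_cap.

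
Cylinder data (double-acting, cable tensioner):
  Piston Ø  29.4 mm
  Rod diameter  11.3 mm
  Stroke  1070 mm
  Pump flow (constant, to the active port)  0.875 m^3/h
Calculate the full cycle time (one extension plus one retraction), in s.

t ≈ 5.54 s

Cap-side area A_cap = π/4 × (29.4 mm)² = 678.9 mm^2
Rod-side annular area A_ann = π/4 × (29.4² − 11.3²) = 578.6 mm^2
t_ext = A_cap·L/Q = 2.989 s
t_ret = A_ann·L/Q = 2.547 s
t_cycle = t_ext + t_ret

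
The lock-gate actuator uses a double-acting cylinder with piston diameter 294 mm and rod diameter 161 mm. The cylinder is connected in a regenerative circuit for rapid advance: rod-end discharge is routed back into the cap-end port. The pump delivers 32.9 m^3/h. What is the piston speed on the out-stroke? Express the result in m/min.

v ≈ 26.9 m/min

In regeneration the rod-end outflow joins the pump flow into the cap end, so the net volume the pump must supply per unit advance equals the rod cross-section area.
Rod cross-section A_rod = π/4 × (161 mm)² = 20360 mm^2
v = Q_pump / A_rod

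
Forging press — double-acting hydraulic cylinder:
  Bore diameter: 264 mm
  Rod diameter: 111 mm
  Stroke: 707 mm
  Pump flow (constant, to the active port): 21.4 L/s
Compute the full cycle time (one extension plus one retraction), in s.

t ≈ 3.30 s

Cap-side area A_cap = π/4 × (264 mm)² = 54740 mm^2
Rod-side annular area A_ann = π/4 × (264² − 111²) = 45060 mm^2
t_ext = A_cap·L/Q = 1.808 s
t_ret = A_ann·L/Q = 1.489 s
t_cycle = t_ext + t_ret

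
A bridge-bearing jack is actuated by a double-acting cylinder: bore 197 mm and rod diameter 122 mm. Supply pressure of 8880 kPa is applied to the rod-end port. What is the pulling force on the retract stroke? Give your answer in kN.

Rod-side annular area A_ann = π/4 × (197² − 122²) = 18790 mm^2
On retraction the pressure acts on the annular area (bore minus rod).
F = P × A_ann

F ≈ 167 kN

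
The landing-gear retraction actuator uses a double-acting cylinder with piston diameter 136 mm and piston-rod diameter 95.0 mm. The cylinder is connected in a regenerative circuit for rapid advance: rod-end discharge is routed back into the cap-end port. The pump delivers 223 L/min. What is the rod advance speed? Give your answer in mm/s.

v ≈ 524 mm/s

In regeneration the rod-end outflow joins the pump flow into the cap end, so the net volume the pump must supply per unit advance equals the rod cross-section area.
Rod cross-section A_rod = π/4 × (95.0 mm)² = 7088 mm^2
v = Q_pump / A_rod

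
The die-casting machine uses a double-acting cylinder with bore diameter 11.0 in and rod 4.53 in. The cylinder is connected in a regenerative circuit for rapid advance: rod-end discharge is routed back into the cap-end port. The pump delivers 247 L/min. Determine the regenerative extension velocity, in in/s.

v ≈ 15.6 in/s

In regeneration the rod-end outflow joins the pump flow into the cap end, so the net volume the pump must supply per unit advance equals the rod cross-section area.
Rod cross-section A_rod = π/4 × (4.53 in)² = 16.12 in^2
v = Q_pump / A_rod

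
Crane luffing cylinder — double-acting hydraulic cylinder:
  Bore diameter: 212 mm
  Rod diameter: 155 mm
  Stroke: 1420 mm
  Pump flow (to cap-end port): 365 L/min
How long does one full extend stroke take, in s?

t ≈ 8.24 s

Cap-side area A_cap = π/4 × (212 mm)² = 35300 mm^2
Swept volume V = A × L; t = V / Q = A·L / Q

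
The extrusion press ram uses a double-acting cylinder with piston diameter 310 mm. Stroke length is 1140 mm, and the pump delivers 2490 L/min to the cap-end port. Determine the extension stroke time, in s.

t ≈ 2.07 s

Cap-side area A_cap = π/4 × (310 mm)² = 75480 mm^2
Swept volume V = A × L; t = V / Q = A·L / Q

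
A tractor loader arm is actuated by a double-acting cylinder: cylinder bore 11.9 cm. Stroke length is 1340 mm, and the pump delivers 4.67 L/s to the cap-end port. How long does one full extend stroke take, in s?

Cap-side area A_cap = π/4 × (11.9 cm)² = 111.2 cm^2
Swept volume V = A × L; t = V / Q = A·L / Q

t ≈ 3.19 s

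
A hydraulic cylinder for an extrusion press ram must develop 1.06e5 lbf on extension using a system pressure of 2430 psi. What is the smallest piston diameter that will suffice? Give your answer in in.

Extension force acts on the full piston face: F = P × (π/4)D².
D = √(4F / (πP)) = √(4 × 1.06e5 lbf / (π × 2430 psi))

D ≈ 7.45 in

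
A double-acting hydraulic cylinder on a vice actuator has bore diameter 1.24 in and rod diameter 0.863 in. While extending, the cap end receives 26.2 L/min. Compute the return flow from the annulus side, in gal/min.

Q_out ≈ 3.57 gal/min

Cap-side area A_cap = π/4 × (1.24 in)² = 1.208 in^2
Rod-side annular area A_ann = π/4 × (1.24² − 0.863²) = 0.6227 in^2
Piston speed v = Q_in/A_cap; rod-end outflow Q_out = v × A_ann = Q_in × A_ann/A_cap.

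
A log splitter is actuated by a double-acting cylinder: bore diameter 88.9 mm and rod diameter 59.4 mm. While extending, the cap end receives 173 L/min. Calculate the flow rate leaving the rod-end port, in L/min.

Q_out ≈ 95.8 L/min

Cap-side area A_cap = π/4 × (88.9 mm)² = 6207 mm^2
Rod-side annular area A_ann = π/4 × (88.9² − 59.4²) = 3436 mm^2
Piston speed v = Q_in/A_cap; rod-end outflow Q_out = v × A_ann = Q_in × A_ann/A_cap.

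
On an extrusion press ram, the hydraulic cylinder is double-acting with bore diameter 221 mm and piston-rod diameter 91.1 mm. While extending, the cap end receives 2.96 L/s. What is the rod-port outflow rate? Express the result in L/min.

Q_out ≈ 147 L/min

Cap-side area A_cap = π/4 × (221 mm)² = 38360 mm^2
Rod-side annular area A_ann = π/4 × (221² − 91.1²) = 31840 mm^2
Piston speed v = Q_in/A_cap; rod-end outflow Q_out = v × A_ann = Q_in × A_ann/A_cap.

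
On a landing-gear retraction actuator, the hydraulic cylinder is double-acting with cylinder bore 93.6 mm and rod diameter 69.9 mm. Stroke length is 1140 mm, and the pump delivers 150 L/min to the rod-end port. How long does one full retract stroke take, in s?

t ≈ 1.39 s

Rod-side annular area A_ann = π/4 × (93.6² − 69.9²) = 3043 mm^2
Swept volume V = A × L; t = V / Q = A·L / Q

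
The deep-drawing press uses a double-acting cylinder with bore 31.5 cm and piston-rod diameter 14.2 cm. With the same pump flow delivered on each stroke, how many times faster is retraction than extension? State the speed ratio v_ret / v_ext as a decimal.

v_ret/v_ext ≈ 1.26

Cap-side area A_cap = π/4 × (31.5 cm)² = 779.3 cm^2
Rod-side annular area A_ann = π/4 × (31.5² − 14.2²) = 620.9 cm^2
For equal Q, v ∝ 1/A, so v_ret/v_ext = A_cap/A_ann.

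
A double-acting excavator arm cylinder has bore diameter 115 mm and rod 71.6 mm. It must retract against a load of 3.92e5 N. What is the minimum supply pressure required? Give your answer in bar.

P ≈ 616 bar

Rod-side annular area A_ann = π/4 × (115² − 71.6²) = 6360 mm^2
Retraction: pressure acts on the annular area.
P = F / A = 3.92e5 N / A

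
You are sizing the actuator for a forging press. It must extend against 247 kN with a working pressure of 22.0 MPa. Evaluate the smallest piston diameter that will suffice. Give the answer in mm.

D ≈ 120 mm

Extension force acts on the full piston face: F = P × (π/4)D².
D = √(4F / (πP)) = √(4 × 247 kN / (π × 22.0 MPa))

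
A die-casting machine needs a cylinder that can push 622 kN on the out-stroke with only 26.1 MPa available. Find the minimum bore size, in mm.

Extension force acts on the full piston face: F = P × (π/4)D².
D = √(4F / (πP)) = √(4 × 622 kN / (π × 26.1 MPa))

D ≈ 174 mm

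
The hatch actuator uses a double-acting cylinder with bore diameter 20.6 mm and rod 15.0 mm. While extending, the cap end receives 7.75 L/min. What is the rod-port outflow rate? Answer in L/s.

Cap-side area A_cap = π/4 × (20.6 mm)² = 333.3 mm^2
Rod-side annular area A_ann = π/4 × (20.6² − 15.0²) = 156.6 mm^2
Piston speed v = Q_in/A_cap; rod-end outflow Q_out = v × A_ann = Q_in × A_ann/A_cap.

Q_out ≈ 0.0607 L/s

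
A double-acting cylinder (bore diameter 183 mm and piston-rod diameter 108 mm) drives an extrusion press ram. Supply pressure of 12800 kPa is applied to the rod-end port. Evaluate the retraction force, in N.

Rod-side annular area A_ann = π/4 × (183² − 108²) = 17140 mm^2
On retraction the pressure acts on the annular area (bore minus rod).
F = P × A_ann

F ≈ 2.19e5 N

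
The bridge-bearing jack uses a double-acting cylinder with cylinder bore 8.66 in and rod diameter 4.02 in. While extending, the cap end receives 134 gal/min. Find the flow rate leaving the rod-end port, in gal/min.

Cap-side area A_cap = π/4 × (8.66 in)² = 58.90 in^2
Rod-side annular area A_ann = π/4 × (8.66² − 4.02²) = 46.21 in^2
Piston speed v = Q_in/A_cap; rod-end outflow Q_out = v × A_ann = Q_in × A_ann/A_cap.

Q_out ≈ 105 gal/min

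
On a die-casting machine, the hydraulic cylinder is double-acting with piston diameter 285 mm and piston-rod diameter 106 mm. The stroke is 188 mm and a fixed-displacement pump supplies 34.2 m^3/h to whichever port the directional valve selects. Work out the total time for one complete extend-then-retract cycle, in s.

t ≈ 2.35 s

Cap-side area A_cap = π/4 × (285 mm)² = 63790 mm^2
Rod-side annular area A_ann = π/4 × (285² − 106²) = 54970 mm^2
t_ext = A_cap·L/Q = 1.262 s
t_ret = A_ann·L/Q = 1.088 s
t_cycle = t_ext + t_ret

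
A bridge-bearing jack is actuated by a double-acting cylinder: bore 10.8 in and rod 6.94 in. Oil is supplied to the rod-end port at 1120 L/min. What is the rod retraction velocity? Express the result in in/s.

v ≈ 21.2 in/s

Rod-side annular area A_ann = π/4 × (10.8² − 6.94²) = 53.78 in^2
Flow into the rod-end port fills the annular volume.
v = Q / A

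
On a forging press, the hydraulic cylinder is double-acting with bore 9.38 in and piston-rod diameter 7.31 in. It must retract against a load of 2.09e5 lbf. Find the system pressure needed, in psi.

P ≈ 7700 psi

Rod-side annular area A_ann = π/4 × (9.38² − 7.31²) = 27.13 in^2
Retraction: pressure acts on the annular area.
P = F / A = 2.09e5 lbf / A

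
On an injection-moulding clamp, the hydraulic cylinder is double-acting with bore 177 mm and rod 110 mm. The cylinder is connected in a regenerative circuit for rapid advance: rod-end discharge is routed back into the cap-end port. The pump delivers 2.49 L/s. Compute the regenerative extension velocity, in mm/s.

In regeneration the rod-end outflow joins the pump flow into the cap end, so the net volume the pump must supply per unit advance equals the rod cross-section area.
Rod cross-section A_rod = π/4 × (110 mm)² = 9503 mm^2
v = Q_pump / A_rod

v ≈ 262 mm/s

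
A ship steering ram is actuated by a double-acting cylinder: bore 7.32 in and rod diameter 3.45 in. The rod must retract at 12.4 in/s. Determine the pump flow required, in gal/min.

Q ≈ 105 gal/min

Rod-side annular area A_ann = π/4 × (7.32² − 3.45²) = 32.74 in^2
Q = A × v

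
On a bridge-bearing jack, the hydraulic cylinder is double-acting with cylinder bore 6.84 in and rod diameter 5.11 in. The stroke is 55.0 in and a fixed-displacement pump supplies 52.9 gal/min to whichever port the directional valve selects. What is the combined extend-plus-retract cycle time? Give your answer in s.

Cap-side area A_cap = π/4 × (6.84 in)² = 36.75 in^2
Rod-side annular area A_ann = π/4 × (6.84² − 5.11²) = 16.24 in^2
t_ext = A_cap·L/Q = 9.923 s
t_ret = A_ann·L/Q = 4.385 s
t_cycle = t_ext + t_ret

t ≈ 14.3 s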